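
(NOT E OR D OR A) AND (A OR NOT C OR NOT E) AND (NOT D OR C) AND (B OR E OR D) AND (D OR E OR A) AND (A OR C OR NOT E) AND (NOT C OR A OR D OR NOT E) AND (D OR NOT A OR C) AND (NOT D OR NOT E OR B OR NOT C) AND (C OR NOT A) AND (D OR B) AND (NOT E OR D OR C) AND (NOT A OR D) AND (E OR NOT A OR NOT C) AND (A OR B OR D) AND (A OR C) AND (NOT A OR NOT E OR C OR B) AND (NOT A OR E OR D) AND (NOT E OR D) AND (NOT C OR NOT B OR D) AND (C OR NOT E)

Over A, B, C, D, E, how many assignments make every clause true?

3

There are 2^5 = 32 truth assignments over (A, B, C, D, E).
Split on E. With E = true, the clauses containing E are satisfied and NOT E drops from the rest; 1 of the 2^4 = 16 assignments to the other variables satisfy what remains.
With E = false, by the same count on the reduced clause set, 2 assignments work.
(One model: A=F, B=F, C=T, D=T, E=F.)
Total: 1 + 2 = 3.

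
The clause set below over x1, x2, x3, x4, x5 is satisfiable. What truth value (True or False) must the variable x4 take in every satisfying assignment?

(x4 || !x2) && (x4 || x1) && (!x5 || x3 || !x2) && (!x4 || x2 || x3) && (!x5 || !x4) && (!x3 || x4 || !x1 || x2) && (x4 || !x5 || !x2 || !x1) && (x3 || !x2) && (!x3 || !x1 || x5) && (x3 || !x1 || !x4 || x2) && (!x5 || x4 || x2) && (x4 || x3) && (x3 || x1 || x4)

Suppose x4 = false.
From the singleton clause (!x2), x2 = false.
From the singleton clause (x1), x1 = true.
From the singleton clause (!x3), x3 = false.
Now (x3) is unsatisfied and unit — conflict.
So every satisfying assignment has x4 = True.

True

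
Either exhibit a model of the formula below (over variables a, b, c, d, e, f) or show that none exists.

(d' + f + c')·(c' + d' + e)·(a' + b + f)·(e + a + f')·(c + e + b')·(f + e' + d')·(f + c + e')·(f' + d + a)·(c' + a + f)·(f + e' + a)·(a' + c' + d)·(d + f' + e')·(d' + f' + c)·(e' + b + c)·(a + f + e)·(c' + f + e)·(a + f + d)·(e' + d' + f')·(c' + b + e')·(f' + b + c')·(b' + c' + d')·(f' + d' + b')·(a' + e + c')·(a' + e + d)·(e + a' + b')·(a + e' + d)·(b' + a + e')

Suppose d = 0.
Suppose f = 0.
From the singleton clause (a), a = 1.
From the singleton clause (b), b = 1.
From the singleton clause (c'), c = 0.
From the singleton clause (e), e = 1.
Now (e') is unsatisfied and unit — conflict.
Undo f and try f = 1.
From the singleton clause (a), a = 1.
From the singleton clause (c'), c = 0.
From the singleton clause (e'), e = 0.
Now (e) is unsatisfied and unit — conflict.
Either choice for f ends in contradiction.
Undo d and try d = 1.
Suppose f = 1.
From the singleton clause (c), c = 1.
From the singleton clause (e), e = 1.
Now (e') is unsatisfied and unit — conflict.
Undo f and try f = 0.
From the singleton clause (c'), c = 0.
From the singleton clause (e'), e = 0.
From the singleton clause (b'), b = 0.
From the singleton clause (a'), a = 0.
Now (a) is unsatisfied and unit — conflict.
Either choice for f ends in contradiction.
Either choice for d ends in contradiction.

UNSATISFIABLE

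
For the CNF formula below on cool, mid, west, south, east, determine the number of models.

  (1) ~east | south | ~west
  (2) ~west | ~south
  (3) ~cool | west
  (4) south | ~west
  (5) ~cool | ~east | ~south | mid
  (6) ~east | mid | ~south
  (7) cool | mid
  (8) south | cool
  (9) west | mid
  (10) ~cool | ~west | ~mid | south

There are 2^5 = 32 truth assignments over (cool, mid, west, south, east).
Split on cool. With cool = 1, the clauses containing cool are satisfied and ~cool drops from the rest; 0 of the 2^4 = 16 assignments to the other variables satisfy what remains.
With cool = 0, by the same count on the reduced clause set, 2 assignments work.
(One model: cool=F, mid=T, west=F, south=T, east=F.)
Total: 0 + 2 = 2.

2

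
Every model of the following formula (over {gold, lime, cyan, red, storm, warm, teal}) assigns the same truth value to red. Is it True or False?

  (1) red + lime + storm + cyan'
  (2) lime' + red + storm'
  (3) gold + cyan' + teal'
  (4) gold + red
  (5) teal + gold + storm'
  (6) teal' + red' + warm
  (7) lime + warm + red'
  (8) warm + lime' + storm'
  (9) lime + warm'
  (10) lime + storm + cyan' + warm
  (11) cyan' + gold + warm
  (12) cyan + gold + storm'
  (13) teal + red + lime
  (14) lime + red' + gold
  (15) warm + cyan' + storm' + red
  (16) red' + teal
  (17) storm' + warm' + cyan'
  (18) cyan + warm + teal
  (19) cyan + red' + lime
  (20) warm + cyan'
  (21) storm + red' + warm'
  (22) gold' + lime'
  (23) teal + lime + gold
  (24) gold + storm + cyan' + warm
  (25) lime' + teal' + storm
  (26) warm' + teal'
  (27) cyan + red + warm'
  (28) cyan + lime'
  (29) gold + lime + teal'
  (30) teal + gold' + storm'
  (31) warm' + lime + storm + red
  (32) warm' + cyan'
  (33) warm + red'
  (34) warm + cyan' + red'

Suppose red = 1.
(teal) alone gives teal = 1.
(warm) alone gives warm = 1.
Now (warm') is unsatisfied and unit — conflict.
So every satisfying assignment has red = False.

False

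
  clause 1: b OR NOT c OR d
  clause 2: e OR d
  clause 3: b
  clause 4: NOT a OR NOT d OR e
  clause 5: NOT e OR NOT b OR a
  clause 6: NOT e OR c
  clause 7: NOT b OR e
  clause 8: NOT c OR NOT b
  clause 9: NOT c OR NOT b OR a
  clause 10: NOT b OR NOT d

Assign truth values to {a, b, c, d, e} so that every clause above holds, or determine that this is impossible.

UNSATISFIABLE

From the singleton clause (b), b = true.
From the singleton clause (e), e = true.
From the singleton clause (a), a = true.
From the singleton clause (c), c = true.
Now (NOT c) is unsatisfied and unit — conflict.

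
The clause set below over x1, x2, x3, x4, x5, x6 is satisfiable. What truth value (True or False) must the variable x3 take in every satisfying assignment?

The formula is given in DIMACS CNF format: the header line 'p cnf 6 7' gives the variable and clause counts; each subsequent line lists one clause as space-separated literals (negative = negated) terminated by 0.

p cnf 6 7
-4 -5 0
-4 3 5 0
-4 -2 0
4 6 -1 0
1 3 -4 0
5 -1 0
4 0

True

Suppose x3 = False.
(x4) alone gives x4 = True.
(¬x5) alone gives x5 = False.
That conflicts with the unit clause (x5).
So every satisfying assignment has x3 = True.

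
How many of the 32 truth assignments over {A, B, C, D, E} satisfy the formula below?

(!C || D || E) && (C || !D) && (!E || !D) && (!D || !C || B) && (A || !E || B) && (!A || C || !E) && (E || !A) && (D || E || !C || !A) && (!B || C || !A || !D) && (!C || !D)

6

There are 2^5 = 32 truth assignments over (A, B, C, D, E).
Split on A. With A = true, the clauses containing A are satisfied and !A drops from the rest; 2 of the 2^4 = 16 assignments to the other variables satisfy what remains.
With A = false, by the same count on the reduced clause set, 4 assignments work.
(One model: A=F, B=F, C=F, D=F, E=F.)
Total: 2 + 4 = 6.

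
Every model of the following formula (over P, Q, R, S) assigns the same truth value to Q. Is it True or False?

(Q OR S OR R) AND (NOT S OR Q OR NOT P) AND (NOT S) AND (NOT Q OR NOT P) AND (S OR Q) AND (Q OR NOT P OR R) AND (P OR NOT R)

True

Suppose Q = false.
The clause (NOT S) is unit, so S = false.
But (S) is also a unit clause — contradiction.
So every satisfying assignment has Q = True.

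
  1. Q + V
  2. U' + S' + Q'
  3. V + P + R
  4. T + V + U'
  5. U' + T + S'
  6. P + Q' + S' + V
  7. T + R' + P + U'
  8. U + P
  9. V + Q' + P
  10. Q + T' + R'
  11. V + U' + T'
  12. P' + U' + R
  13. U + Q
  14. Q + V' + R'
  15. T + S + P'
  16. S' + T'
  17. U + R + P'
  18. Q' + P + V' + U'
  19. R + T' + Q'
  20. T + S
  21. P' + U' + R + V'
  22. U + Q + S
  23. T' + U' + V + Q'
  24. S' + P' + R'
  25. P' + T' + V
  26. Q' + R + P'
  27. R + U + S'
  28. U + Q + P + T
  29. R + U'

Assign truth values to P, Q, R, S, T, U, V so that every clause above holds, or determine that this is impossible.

P ↦ 1, Q ↦ 1, R ↦ 1, S ↦ 0, T ↦ 1, U ↦ 1, V ↦ 1

Try Q = 1.
Try U = 1.
From the singleton clause (S'), S = 0.
From the singleton clause (T), T = 1.
From the singleton clause (V), V = 1.
From the singleton clause (P), P = 1.
From the singleton clause (R), R = 1.
This assignment satisfies each clause.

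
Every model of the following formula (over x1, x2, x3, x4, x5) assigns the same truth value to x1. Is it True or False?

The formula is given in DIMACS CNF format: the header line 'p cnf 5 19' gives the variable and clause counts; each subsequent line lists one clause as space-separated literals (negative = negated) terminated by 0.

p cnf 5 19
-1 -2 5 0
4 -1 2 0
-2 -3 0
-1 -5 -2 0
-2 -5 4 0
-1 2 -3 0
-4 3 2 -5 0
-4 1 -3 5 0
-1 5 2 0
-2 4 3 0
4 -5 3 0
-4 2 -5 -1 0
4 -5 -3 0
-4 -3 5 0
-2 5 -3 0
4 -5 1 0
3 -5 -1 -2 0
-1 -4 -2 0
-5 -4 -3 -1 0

False

Suppose x1 = True.
Case x2 = False:
Unit clause (x4) forces x4 = True.
Unit clause (¬x3) forces x3 = False.
Unit clause (¬x5) forces x5 = False.
Now (x5) is unsatisfied and unit — conflict.
Backtrack on x2: now try x2 = True.
Unit clause (x5) forces x5 = True.
Now (¬x5) is unsatisfied and unit — conflict.
Both values of x2 lead to a conflict.
So every satisfying assignment has x1 = False.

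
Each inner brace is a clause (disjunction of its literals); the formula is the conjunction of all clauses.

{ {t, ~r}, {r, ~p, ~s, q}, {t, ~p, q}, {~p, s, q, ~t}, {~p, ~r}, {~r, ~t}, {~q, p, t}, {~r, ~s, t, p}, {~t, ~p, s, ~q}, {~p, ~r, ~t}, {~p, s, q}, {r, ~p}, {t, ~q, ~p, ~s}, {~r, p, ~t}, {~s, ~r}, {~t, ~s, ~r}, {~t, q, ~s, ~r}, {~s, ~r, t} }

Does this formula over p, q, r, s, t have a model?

Branch on t: set t = 1.
(~r) alone gives r = 0.
(~p) alone gives p = 0.
All clauses hold; q, s can take either value.
A satisfying assignment: p ↦ 0,  q ↦ 1,  r ↦ 0,  s ↦ 0,  t ↦ 1.

Satisfiable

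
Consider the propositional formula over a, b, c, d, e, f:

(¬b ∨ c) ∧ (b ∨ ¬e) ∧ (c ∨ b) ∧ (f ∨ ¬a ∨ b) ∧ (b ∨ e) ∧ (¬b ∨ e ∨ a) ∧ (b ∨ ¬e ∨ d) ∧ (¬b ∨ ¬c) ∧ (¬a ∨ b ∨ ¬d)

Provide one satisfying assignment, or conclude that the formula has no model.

UNSATISFIABLE

Suppose b = False.
From the singleton clause (¬e), e = False.
That conflicts with the unit clause (e).
So b must be the other value — set b = True.
From the singleton clause (c), c = True.
That conflicts with the unit clause (¬c).
Neither b = True nor b = False works.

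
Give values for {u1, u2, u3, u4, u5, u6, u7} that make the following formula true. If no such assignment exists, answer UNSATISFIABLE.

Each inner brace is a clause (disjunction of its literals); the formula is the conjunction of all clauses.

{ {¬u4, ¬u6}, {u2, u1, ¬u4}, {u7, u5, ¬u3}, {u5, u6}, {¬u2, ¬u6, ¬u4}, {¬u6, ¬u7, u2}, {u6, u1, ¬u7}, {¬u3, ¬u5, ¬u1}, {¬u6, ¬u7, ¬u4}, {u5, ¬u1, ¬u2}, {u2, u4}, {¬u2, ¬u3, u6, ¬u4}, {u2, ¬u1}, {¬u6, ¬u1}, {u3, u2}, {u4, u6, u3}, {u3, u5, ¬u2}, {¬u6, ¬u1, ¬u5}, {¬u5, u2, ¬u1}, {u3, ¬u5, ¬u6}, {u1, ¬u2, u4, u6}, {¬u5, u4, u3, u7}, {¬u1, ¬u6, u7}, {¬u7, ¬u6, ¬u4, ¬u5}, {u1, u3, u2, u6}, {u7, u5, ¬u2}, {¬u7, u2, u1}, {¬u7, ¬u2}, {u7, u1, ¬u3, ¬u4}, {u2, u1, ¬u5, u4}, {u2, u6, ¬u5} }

u1: True,  u2: True,  u3: False,  u4: True,  u5: True,  u6: False,  u7: False

Try u4 = True.
The clause (¬u6) is unit, so u6 = False.
The clause (u5) is unit, so u5 = True.
The clause (u2) is unit, so u2 = True.
The clause (¬u3) is unit, so u3 = False.
The clause (¬u7) is unit, so u7 = False.
All clauses hold; u1 can take either value.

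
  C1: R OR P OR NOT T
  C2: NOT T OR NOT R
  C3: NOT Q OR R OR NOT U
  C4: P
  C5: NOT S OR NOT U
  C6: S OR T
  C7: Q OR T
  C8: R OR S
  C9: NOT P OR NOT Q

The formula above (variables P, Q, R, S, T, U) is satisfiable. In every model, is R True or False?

Suppose R = true.
From the singleton clause (NOT T), T = false.
From the singleton clause (P), P = true.
From the singleton clause (S), S = true.
From the singleton clause (NOT U), U = false.
From the singleton clause (Q), Q = true.
That conflicts with the unit clause (NOT Q).
So every satisfying assignment has R = False.

False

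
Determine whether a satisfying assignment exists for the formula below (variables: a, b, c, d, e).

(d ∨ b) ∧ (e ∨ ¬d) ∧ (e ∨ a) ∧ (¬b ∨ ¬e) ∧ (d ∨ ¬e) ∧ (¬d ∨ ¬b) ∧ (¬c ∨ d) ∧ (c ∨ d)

Satisfiable

Case d = True:
The clause (e) is unit, so e = True.
The clause (¬b) is unit, so b = False.
Every clause is now satisfied; a, c are unconstrained.
A satisfying assignment: a: False; b: False; c: True; d: True; e: True.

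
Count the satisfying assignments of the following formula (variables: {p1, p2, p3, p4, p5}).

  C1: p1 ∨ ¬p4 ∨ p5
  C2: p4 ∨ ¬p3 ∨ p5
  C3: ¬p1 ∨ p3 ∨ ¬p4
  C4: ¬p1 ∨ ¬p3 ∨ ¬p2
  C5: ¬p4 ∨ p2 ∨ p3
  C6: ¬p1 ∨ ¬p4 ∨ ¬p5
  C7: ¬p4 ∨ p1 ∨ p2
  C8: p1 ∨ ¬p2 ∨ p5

There are 2^5 = 32 truth assignments over (p1, p2, p3, p4, p5).
Split on p1. With p1 = True, the clauses containing p1 are satisfied and ¬p1 drops from the rest; 6 of the 2^4 = 16 assignments to the other variables satisfy what remains.
With p1 = False, by the same count on the reduced clause set, 7 assignments work.
(One model: p1=F, p2=F, p3=F, p4=F, p5=F.)
Total: 6 + 7 = 13.

13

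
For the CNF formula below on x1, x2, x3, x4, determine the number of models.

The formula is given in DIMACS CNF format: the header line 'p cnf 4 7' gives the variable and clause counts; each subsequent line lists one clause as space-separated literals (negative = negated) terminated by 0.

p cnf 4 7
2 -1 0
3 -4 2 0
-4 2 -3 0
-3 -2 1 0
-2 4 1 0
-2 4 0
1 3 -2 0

4

There are 2^4 = 16 truth assignments over (x1, x2, x3, x4).
Check each against the 7 clauses (columns in the order x1, x2, x3, x4):
  F F F F  ✓ satisfies all
  F F F T  ✗ fails (x3 ∨ ¬x4 ∨ x2)
  F F T F  ✓ satisfies all
  F F T T  ✗ fails (¬x4 ∨ x2 ∨ ¬x3)
  F T F F  ✗ fails (¬x2 ∨ x4 ∨ x1)
  F T F T  ✗ fails (x1 ∨ x3 ∨ ¬x2)
  F T T F  ✗ fails (¬x3 ∨ ¬x2 ∨ x1)
  F T T T  ✗ fails (¬x3 ∨ ¬x2 ∨ x1)
  T F F F  ✗ fails (x2 ∨ ¬x1)
  T F F T  ✗ fails (x2 ∨ ¬x1)
  T F T F  ✗ fails (x2 ∨ ¬x1)
  T F T T  ✗ fails (x2 ∨ ¬x1)
  T T F F  ✗ fails (¬x2 ∨ x4)
  T T F T  ✓ satisfies all
  T T T F  ✗ fails (¬x2 ∨ x4)
  T T T T  ✓ satisfies all
4 of the 16 rows are models.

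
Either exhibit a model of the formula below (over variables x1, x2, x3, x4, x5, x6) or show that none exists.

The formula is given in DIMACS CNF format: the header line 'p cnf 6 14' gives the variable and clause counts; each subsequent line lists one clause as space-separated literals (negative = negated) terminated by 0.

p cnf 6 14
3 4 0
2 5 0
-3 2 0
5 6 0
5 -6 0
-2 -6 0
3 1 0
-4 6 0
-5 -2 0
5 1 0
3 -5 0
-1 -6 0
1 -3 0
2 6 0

Case x3 = True:
From the singleton clause (x2), x2 = True.
From the singleton clause (¬x6), x6 = False.
From the singleton clause (x5), x5 = True.
That conflicts with the unit clause (¬x5).
Undo x3 and try x3 = False.
From the singleton clause (x4), x4 = True.
From the singleton clause (x1), x1 = True.
From the singleton clause (x6), x6 = True.
That conflicts with the unit clause (¬x6).
Both values of x3 lead to a conflict.

UNSATISFIABLE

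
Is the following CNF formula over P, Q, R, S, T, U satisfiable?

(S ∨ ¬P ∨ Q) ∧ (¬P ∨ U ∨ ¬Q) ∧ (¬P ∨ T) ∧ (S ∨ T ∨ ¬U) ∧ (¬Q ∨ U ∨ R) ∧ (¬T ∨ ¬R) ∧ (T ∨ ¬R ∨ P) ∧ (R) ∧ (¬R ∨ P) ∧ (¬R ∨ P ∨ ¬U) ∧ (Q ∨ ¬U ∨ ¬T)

From the singleton clause (R), R = True.
From the singleton clause (¬T), T = False.
From the singleton clause (¬P), P = False.
That conflicts with the unit clause (P).
No assignment satisfies every clause.

No, unsatisfiable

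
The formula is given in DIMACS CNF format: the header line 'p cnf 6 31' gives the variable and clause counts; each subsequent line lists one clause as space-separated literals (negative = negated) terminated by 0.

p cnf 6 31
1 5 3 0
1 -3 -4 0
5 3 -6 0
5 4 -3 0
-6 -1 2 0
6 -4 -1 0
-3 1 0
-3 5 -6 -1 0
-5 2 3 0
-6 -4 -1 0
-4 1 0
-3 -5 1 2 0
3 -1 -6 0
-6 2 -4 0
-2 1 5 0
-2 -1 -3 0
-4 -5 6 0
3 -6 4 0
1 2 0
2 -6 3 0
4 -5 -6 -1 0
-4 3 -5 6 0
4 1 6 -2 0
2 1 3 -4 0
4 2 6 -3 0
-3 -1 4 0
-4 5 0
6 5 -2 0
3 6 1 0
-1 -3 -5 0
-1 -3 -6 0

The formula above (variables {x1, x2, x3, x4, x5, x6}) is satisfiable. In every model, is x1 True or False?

Suppose x1 = False.
(¬x3) alone gives x3 = False.
(x5) alone gives x5 = True.
(x2) alone gives x2 = True.
(¬x4) alone gives x4 = False.
(¬x6) alone gives x6 = False.
Now (x6) is unsatisfied and unit — conflict.
So every satisfying assignment has x1 = True.

True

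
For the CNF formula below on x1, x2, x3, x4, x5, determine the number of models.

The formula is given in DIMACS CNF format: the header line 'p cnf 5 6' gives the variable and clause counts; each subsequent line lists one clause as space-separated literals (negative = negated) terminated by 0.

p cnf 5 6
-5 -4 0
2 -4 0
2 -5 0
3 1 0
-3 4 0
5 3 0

3

There are 2^5 = 32 truth assignments over (x1, x2, x3, x4, x5).
Split on x5. With x5 = True, the clauses containing x5 are satisfied and ¬x5 drops from the rest; 1 of the 2^4 = 16 assignments to the other variables satisfy what remains.
With x5 = False, by the same count on the reduced clause set, 2 assignments work.
Total: 1 + 2 = 3.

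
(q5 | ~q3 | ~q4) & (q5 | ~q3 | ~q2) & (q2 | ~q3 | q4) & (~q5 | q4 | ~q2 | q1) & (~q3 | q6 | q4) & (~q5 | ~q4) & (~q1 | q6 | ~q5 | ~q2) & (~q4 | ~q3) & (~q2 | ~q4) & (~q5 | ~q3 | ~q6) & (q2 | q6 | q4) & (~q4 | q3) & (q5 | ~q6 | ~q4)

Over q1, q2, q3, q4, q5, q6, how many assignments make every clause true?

9

There are 2^6 = 64 truth assignments over (q1, q2, q3, q4, q5, q6).
Split on q1. With q1 = 1, the clauses containing q1 are satisfied and ~q1 drops from the rest; 5 of the 2^5 = 32 assignments to the other variables satisfy what remains.
With q1 = 0, by the same count on the reduced clause set, 4 assignments work.
(One model: q1=F, q2=F, q3=F, q4=F, q5=F, q6=T.)
Total: 5 + 4 = 9.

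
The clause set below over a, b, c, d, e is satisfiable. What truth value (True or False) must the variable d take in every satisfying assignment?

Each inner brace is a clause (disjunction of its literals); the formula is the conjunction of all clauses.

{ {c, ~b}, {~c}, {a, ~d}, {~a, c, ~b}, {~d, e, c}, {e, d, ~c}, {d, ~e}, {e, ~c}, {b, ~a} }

False

Suppose d = 1.
Unit clause (~c) forces c = 0.
Unit clause (~b) forces b = 0.
Unit clause (a) forces a = 1.
That conflicts with the unit clause (~a).
So every satisfying assignment has d = False.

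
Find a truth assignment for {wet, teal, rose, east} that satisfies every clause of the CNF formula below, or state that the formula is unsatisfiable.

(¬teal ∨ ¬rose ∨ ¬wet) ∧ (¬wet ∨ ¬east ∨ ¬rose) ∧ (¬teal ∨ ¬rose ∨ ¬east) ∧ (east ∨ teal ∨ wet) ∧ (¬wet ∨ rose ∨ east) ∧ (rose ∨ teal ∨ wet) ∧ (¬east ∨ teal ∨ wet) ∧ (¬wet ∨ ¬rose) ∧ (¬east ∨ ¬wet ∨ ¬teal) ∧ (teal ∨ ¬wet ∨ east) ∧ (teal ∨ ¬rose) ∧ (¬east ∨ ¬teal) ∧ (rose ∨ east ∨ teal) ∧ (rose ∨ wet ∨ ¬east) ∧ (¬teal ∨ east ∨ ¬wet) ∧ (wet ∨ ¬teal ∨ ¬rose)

wet=True,  teal=False,  rose=False,  east=True

Case wet = True:
The clause (¬rose) is unit, so rose = False.
The clause (east) is unit, so east = True.
The clause (¬teal) is unit, so teal = False.
This assignment satisfies each clause.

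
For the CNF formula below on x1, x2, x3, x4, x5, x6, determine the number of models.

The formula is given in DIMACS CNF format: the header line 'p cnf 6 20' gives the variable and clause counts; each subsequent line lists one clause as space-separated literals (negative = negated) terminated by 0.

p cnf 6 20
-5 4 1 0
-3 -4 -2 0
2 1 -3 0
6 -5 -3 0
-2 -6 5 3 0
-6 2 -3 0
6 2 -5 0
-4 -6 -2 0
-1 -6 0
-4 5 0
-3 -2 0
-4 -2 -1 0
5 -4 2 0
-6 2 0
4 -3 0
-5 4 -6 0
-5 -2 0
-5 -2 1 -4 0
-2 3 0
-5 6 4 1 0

There are 2^6 = 64 truth assignments over (x1, x2, x3, x4, x5, x6).
Split on x1. With x1 = True, the clauses containing x1 are satisfied and ¬x1 drops from the rest; 1 of the 2^5 = 32 assignments to the other variables satisfy what remains.
With x1 = False, by the same count on the reduced clause set, 1 assignment works.
Total: 1 + 1 = 2.

2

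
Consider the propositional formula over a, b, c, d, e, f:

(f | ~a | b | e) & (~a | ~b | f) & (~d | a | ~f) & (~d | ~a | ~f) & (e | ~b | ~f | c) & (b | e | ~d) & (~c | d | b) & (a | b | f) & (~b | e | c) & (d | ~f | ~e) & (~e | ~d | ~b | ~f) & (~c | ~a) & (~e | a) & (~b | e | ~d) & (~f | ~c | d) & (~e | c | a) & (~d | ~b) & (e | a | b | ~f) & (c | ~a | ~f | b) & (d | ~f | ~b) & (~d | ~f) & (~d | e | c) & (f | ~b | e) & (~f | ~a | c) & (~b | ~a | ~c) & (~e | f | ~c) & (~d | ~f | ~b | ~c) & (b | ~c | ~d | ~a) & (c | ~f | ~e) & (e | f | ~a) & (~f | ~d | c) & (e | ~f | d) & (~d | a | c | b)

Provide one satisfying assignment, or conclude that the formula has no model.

a ↦ 1, b ↦ 0, c ↦ 0, d ↦ 1, e ↦ 1, f ↦ 0

Try c = 0.
Try b = 0.
Try e = 1.
The clause (a) is unit, so a = 1.
The clause (~f) is unit, so f = 0.
No clause remains; d is free.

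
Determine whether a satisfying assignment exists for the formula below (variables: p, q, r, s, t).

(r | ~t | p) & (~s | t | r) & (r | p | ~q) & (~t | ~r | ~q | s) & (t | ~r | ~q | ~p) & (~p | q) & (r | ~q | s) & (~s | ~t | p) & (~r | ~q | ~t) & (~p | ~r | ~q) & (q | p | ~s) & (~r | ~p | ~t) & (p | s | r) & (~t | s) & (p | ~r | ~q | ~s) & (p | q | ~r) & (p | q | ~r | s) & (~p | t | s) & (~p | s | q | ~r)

Yes, satisfiable

Try p = 1.
From the singleton clause (q), q = 1.
From the singleton clause (~r), r = 0.
From the singleton clause (s), s = 1.
From the singleton clause (t), t = 1.
This assignment satisfies each clause.
A satisfying assignment: p=1; q=1; r=0; s=1; t=1.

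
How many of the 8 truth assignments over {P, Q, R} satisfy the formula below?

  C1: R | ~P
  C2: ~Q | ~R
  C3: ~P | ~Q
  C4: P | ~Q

There are 2^3 = 8 truth assignments over (P, Q, R).
Check each against the 4 clauses (columns in the order P, Q, R):
  F F F  ✓ satisfies all
  F F T  ✓ satisfies all
  F T F  ✗ fails (P | ~Q)
  F T T  ✗ fails (~Q | ~R)
  T F F  ✗ fails (R | ~P)
  T F T  ✓ satisfies all
  T T F  ✗ fails (R | ~P)
  T T T  ✗ fails (~Q | ~R)
3 of the 8 rows are models.

3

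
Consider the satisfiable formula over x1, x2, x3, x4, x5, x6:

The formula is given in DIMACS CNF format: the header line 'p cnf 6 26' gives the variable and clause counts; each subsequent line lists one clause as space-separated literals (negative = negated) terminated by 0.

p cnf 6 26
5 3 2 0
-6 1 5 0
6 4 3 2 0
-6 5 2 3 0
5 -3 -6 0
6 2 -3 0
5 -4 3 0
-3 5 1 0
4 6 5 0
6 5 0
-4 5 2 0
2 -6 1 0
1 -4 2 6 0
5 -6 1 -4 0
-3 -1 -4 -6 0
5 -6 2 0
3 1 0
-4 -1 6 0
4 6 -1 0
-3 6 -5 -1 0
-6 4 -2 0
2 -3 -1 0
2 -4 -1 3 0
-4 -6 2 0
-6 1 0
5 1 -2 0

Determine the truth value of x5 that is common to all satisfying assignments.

Suppose x5 = False.
From the singleton clause (x6), x6 = True.
From the singleton clause (x1), x1 = True.
From the singleton clause (¬x3), x3 = False.
From the singleton clause (x2), x2 = True.
From the singleton clause (¬x4), x4 = False.
But (x4) is also a unit clause — contradiction.
So every satisfying assignment has x5 = True.

True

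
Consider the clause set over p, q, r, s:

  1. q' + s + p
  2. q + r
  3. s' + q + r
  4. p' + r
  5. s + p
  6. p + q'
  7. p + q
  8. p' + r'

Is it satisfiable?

Branch on q: set q = 1.
(p) alone gives p = 1.
(r) alone gives r = 1.
That conflicts with the unit clause (r').
That branch fails; take q = 0 instead.
(r) alone gives r = 1.
(p) alone gives p = 1.
That conflicts with the unit clause (p').
Both values of q lead to a conflict.
No assignment satisfies every clause.

No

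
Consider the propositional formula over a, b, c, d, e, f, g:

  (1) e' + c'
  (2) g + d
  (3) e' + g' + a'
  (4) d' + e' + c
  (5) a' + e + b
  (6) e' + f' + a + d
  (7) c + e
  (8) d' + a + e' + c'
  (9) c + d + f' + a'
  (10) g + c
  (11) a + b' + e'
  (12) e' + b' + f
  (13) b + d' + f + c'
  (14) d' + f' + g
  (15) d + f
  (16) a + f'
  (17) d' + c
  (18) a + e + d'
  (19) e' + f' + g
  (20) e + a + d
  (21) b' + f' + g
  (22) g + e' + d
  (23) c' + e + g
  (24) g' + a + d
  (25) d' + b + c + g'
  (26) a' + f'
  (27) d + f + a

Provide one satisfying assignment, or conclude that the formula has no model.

a=1; b=1; c=1; d=1; e=0; f=0; g=1

Try e = 0.
The clause (c) is unit, so c = 1.
The clause (g) is unit, so g = 1.
Try a = 1.
The clause (b) is unit, so b = 1.
The clause (f') is unit, so f = 0.
The clause (d) is unit, so d = 1.
Every clause now holds.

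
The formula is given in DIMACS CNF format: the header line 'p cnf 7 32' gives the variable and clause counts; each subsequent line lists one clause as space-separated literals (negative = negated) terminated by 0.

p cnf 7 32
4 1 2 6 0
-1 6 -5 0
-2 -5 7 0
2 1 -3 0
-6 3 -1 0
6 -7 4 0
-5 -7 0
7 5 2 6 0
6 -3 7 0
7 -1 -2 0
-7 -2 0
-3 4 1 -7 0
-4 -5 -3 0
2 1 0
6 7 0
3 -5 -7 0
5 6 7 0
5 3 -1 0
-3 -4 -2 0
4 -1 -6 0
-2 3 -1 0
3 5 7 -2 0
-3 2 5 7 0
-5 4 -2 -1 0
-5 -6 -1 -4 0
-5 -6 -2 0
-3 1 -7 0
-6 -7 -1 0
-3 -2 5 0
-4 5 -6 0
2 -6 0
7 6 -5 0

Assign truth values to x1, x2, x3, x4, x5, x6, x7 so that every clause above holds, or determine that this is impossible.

x1=True; x2=False; x3=True; x4=True; x5=False; x6=False; x7=True

Branch on x5: set x5 = False.
Branch on x7: set x7 = True.
The clause (¬x2) is unit, so x2 = False.
The clause (x1) is unit, so x1 = True.
The clause (x3) is unit, so x3 = True.
The clause (¬x6) is unit, so x6 = False.
The clause (x4) is unit, so x4 = True.
All clauses are satisfied.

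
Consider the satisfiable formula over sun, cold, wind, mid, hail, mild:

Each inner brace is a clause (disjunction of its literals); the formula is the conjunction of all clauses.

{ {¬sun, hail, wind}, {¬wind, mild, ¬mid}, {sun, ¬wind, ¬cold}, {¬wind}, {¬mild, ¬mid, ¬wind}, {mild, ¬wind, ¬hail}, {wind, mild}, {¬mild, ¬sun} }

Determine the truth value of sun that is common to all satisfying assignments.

Suppose sun = True.
The clause (¬wind) is unit, so wind = False.
The clause (hail) is unit, so hail = True.
The clause (mild) is unit, so mild = True.
Now (¬mild) is unsatisfied and unit — conflict.
So every satisfying assignment has sun = False.

False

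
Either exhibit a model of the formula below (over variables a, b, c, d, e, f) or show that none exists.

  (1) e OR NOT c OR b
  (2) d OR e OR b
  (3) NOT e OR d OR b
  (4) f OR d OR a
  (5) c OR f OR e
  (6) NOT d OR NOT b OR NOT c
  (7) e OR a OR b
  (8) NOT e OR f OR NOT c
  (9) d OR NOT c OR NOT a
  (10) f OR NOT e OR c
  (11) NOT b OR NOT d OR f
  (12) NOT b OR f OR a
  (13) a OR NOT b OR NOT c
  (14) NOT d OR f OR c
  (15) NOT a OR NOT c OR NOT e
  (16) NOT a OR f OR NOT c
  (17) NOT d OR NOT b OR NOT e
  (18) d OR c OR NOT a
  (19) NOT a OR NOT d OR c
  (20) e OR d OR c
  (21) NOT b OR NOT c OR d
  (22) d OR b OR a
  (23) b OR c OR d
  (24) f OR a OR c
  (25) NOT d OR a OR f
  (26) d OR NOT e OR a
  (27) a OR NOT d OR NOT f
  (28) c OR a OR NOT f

Suppose e = true.
Suppose d = true.
From the singleton clause (NOT b), b = false.
Suppose f = true.
From the singleton clause (a), a = true.
From the singleton clause (NOT c), c = false.
That conflicts with the unit clause (c).
Undo f and try f = false.
From the singleton clause (NOT c), c = false.
That conflicts with the unit clause (c).
Both values of f lead to a conflict.
Undo d and try d = false.
From the singleton clause (b), b = true.
From the singleton clause (NOT c), c = false.
From the singleton clause (f), f = true.
From the singleton clause (NOT a), a = false.
That conflicts with the unit clause (a).
Both values of d lead to a conflict.
Undo e and try e = false.
Suppose c = false.
From the singleton clause (f), f = true.
From the singleton clause (d), d = true.
From the singleton clause (NOT a), a = false.
That conflicts with the unit clause (a).
Undo c and try c = true.
From the singleton clause (b), b = true.
From the singleton clause (NOT d), d = false.
That conflicts with the unit clause (d).
Both values of c lead to a conflict.
Both values of e lead to a conflict.

UNSATISFIABLE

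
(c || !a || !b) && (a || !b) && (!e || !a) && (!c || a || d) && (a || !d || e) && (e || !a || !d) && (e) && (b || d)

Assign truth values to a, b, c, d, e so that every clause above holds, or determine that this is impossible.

The clause (e) is unit, so e = true.
The clause (!a) is unit, so a = false.
The clause (!b) is unit, so b = false.
The clause (d) is unit, so d = true.
Every clause is now satisfied; c is unconstrained.

a: false; b: false; c: false; d: true; e: true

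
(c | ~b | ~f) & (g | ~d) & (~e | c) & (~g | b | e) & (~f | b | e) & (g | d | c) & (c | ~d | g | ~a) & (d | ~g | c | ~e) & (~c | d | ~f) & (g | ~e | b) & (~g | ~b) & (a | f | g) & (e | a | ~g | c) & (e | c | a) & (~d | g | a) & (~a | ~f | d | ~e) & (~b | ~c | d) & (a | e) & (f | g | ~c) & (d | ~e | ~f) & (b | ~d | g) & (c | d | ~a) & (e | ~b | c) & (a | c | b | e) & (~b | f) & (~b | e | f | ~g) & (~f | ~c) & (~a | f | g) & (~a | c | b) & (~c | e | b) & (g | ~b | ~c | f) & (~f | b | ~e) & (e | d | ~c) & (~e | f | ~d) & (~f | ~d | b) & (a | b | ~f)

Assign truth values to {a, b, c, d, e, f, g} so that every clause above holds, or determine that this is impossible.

Case g = 1:
Unit clause (~b) forces b = 0.
Unit clause (e) forces e = 1.
Unit clause (c) forces c = 1.
Unit clause (~f) forces f = 0.
Unit clause (~d) forces d = 0.
Every clause is now satisfied; a is unconstrained.

a: 0; b: 0; c: 1; d: 0; e: 1; f: 0; g: 1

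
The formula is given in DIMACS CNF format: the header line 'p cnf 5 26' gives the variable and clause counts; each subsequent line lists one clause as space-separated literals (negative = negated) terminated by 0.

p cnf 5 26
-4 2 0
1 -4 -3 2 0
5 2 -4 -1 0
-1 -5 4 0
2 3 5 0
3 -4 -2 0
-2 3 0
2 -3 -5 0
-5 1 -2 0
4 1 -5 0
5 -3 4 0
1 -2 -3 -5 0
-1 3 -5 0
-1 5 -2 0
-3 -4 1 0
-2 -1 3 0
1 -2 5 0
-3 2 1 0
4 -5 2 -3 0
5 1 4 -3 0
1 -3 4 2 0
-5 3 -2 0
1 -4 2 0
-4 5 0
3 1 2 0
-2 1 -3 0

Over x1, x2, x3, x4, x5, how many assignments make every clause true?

There are 2^5 = 32 truth assignments over (x1, x2, x3, x4, x5).
Split on x3. With x3 = True, the clauses containing x3 are satisfied and ¬x3 drops from the rest; 1 of the 2^4 = 16 assignments to the other variables satisfy what remains.
With x3 = False, by the same count on the reduced clause set, 0 assignments work.
Total: 1 + 0 = 1.

1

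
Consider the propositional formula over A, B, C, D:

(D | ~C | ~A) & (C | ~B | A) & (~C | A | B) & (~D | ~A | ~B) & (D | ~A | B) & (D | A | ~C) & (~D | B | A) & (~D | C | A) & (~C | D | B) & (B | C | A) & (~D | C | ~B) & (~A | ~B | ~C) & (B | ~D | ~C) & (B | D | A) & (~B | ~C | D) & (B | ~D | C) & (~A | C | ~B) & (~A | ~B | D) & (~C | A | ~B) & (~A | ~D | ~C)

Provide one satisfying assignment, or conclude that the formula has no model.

Case D = 1:
Case A = 0:
Unit clause (B) forces B = 1.
Unit clause (C) forces C = 1.
That conflicts with the unit clause (~C).
So A must be the other value — set A = 1.
Unit clause (~B) forces B = 0.
Unit clause (~C) forces C = 0.
That conflicts with the unit clause (C).
Either choice for A ends in contradiction.
So D must be the other value — set D = 0.
Case C = 0:
Case B = 0:
Unit clause (~A) forces A = 0.
That conflicts with the unit clause (A).
So B must be the other value — set B = 1.
Unit clause (A) forces A = 1.
That conflicts with the unit clause (~A).
Either choice for B ends in contradiction.
So C must be the other value — set C = 1.
Unit clause (~A) forces A = 0.
That conflicts with the unit clause (A).
Either choice for C ends in contradiction.
Either choice for D ends in contradiction.

UNSATISFIABLE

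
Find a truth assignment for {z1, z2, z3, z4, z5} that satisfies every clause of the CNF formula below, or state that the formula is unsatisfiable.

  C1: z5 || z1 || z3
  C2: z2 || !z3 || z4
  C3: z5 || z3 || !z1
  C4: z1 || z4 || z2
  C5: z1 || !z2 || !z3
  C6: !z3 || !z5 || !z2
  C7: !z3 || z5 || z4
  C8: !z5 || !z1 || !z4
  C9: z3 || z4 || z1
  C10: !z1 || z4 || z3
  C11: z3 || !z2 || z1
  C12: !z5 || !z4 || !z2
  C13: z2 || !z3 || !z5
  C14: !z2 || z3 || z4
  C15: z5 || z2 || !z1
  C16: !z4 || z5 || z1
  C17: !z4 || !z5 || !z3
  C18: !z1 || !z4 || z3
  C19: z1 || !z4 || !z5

Try z5 = false.
Try z1 = true.
From the singleton clause (z3), z3 = true.
From the singleton clause (z4), z4 = true.
From the singleton clause (z2), z2 = true.
Every clause now holds.

z1: true; z2: true; z3: true; z4: true; z5: false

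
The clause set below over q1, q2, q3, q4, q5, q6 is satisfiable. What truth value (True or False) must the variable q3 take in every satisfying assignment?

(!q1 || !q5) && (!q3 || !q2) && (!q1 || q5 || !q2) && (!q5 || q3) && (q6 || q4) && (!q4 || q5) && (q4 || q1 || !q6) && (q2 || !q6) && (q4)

True

Suppose q3 = false.
From the singleton clause (!q5), q5 = false.
From the singleton clause (!q4), q4 = false.
Now (q4) is unsatisfied and unit — conflict.
So every satisfying assignment has q3 = True.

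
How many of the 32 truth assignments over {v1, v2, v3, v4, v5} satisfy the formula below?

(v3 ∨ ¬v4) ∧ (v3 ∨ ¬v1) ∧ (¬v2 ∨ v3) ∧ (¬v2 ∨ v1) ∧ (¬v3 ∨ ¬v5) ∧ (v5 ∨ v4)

There are 2^5 = 32 truth assignments over (v1, v2, v3, v4, v5).
Split on v4. With v4 = True, the clauses containing v4 are satisfied and ¬v4 drops from the rest; 3 of the 2^4 = 16 assignments to the other variables satisfy what remains.
With v4 = False, by the same count on the reduced clause set, 1 assignment works.
(One model: v1=F, v2=F, v3=F, v4=F, v5=T.)
Total: 3 + 1 = 4.

4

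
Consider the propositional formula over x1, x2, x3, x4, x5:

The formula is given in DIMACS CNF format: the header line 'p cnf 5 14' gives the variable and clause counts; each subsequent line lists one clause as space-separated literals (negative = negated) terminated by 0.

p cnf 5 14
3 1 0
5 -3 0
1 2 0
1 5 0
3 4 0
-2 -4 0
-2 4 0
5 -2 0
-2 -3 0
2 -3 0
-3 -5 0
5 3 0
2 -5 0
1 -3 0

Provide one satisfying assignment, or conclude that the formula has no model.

UNSATISFIABLE

Suppose x3 = True.
(x5) alone gives x5 = True.
Now (¬x5) is unsatisfied and unit — conflict.
So x3 must be the other value — set x3 = False.
(x1) alone gives x1 = True.
(x4) alone gives x4 = True.
(¬x2) alone gives x2 = False.
(x5) alone gives x5 = True.
Now (¬x5) is unsatisfied and unit — conflict.
Both values of x3 lead to a conflict.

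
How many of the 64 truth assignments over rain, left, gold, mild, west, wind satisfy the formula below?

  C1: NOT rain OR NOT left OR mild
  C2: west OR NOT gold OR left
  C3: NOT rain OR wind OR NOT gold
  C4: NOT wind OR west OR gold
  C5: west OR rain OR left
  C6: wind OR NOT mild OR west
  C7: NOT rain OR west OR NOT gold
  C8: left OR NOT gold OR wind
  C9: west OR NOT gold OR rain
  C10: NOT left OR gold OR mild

22

There are 2^6 = 64 truth assignments over (rain, left, gold, mild, west, wind).
Split on left. With left = true, the clauses containing left are satisfied and NOT left drops from the rest; 9 of the 2^5 = 32 assignments to the other variables satisfy what remains.
With left = false, by the same count on the reduced clause set, 13 assignments work.
(One model: rain=F, left=F, gold=F, mild=F, west=T, wind=F.)
Total: 9 + 13 = 22.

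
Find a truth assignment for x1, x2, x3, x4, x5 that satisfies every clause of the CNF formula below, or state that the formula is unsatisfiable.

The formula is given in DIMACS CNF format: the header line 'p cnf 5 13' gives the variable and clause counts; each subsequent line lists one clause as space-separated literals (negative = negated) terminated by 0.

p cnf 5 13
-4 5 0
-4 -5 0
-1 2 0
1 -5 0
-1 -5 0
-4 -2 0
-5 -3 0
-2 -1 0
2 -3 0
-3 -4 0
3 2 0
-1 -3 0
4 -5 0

Try x4 = False.
(¬x5) alone gives x5 = False.
Try x1 = False.
Try x2 = True.
Every clause is now satisfied; x3 is unconstrained.

x1: False; x2: True; x3: True; x4: False; x5: False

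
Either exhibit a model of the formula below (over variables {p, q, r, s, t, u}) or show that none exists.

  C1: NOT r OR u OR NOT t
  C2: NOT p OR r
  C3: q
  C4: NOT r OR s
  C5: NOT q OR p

Unit clause (q) forces q = true.
Unit clause (p) forces p = true.
Unit clause (r) forces r = true.
Unit clause (s) forces s = true.
Branch on u: set u = true.
Every clause is now satisfied; t is unconstrained.

p: true; q: true; r: true; s: true; t: false; u: true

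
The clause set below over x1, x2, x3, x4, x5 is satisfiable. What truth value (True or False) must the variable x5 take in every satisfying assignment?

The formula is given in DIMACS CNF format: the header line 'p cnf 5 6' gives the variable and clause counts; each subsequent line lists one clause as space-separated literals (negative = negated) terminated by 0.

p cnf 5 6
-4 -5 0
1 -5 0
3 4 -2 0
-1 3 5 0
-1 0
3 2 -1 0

Suppose x5 = True.
From the singleton clause (¬x4), x4 = False.
From the singleton clause (x1), x1 = True.
That conflicts with the unit clause (¬x1).
So every satisfying assignment has x5 = False.

False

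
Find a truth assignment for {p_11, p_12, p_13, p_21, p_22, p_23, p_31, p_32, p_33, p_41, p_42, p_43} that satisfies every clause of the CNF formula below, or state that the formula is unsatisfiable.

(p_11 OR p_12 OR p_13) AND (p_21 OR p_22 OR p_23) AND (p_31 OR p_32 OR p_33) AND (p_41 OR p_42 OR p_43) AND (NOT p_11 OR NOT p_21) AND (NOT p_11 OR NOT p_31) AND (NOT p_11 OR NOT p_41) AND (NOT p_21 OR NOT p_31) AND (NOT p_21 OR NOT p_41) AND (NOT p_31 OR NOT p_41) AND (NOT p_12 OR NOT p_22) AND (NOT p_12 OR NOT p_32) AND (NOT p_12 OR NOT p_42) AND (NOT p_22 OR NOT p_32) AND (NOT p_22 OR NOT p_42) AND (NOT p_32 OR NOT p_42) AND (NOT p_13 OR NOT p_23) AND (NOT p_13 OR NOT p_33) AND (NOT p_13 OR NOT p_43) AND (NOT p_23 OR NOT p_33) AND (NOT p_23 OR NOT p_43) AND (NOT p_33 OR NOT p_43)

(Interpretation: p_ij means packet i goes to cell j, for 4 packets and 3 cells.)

UNSATISFIABLE

Try p_11 = false.
Try p_12 = true.
From the singleton clause (NOT p_22), p_22 = false.
From the singleton clause (NOT p_32), p_32 = false.
From the singleton clause (NOT p_42), p_42 = false.
Try p_21 = true.
From the singleton clause (NOT p_31), p_31 = false.
From the singleton clause (p_33), p_33 = true.
From the singleton clause (NOT p_41), p_41 = false.
From the singleton clause (p_43), p_43 = true.
Now (NOT p_43) is unsatisfied and unit — conflict.
Backtrack on p_21: now try p_21 = false.
From the singleton clause (p_23), p_23 = true.
From the singleton clause (NOT p_13), p_13 = false.
From the singleton clause (NOT p_33), p_33 = false.
From the singleton clause (p_31), p_31 = true.
From the singleton clause (NOT p_41), p_41 = false.
From the singleton clause (p_43), p_43 = true.
Now (NOT p_43) is unsatisfied and unit — conflict.
Either choice for p_21 ends in contradiction.
Backtrack on p_12: now try p_12 = false.
From the singleton clause (p_13), p_13 = true.
From the singleton clause (NOT p_23), p_23 = false.
From the singleton clause (NOT p_33), p_33 = false.
From the singleton clause (NOT p_43), p_43 = false.
Try p_21 = true.
From the singleton clause (NOT p_31), p_31 = false.
From the singleton clause (p_32), p_32 = true.
From the singleton clause (NOT p_41), p_41 = false.
From the singleton clause (p_42), p_42 = true.
Now (NOT p_42) is unsatisfied and unit — conflict.
Backtrack on p_21: now try p_21 = false.
From the singleton clause (p_22), p_22 = true.
From the singleton clause (NOT p_32), p_32 = false.
From the singleton clause (p_31), p_31 = true.
From the singleton clause (NOT p_41), p_41 = false.
From the singleton clause (p_42), p_42 = true.
Now (NOT p_42) is unsatisfied and unit — conflict.
Either choice for p_21 ends in contradiction.
Either choice for p_12 ends in contradiction.
Backtrack on p_11: now try p_11 = true.
From the singleton clause (NOT p_21), p_21 = false.
From the singleton clause (NOT p_31), p_31 = false.
From the singleton clause (NOT p_41), p_41 = false.
Try p_22 = true.
From the singleton clause (NOT p_12), p_12 = false.
From the singleton clause (NOT p_32), p_32 = false.
From the singleton clause (p_33), p_33 = true.
From the singleton clause (NOT p_42), p_42 = false.
From the singleton clause (p_43), p_43 = true.
Now (NOT p_43) is unsatisfied and unit — conflict.
Backtrack on p_22: now try p_22 = false.
From the singleton clause (p_23), p_23 = true.
From the singleton clause (NOT p_13), p_13 = false.
From the singleton clause (NOT p_33), p_33 = false.
From the singleton clause (p_32), p_32 = true.
From the singleton clause (NOT p_12), p_12 = false.
From the singleton clause (NOT p_42), p_42 = false.
From the singleton clause (p_43), p_43 = true.
Now (NOT p_43) is unsatisfied and unit — conflict.
Either choice for p_22 ends in contradiction.
Either choice for p_11 ends in contradiction.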